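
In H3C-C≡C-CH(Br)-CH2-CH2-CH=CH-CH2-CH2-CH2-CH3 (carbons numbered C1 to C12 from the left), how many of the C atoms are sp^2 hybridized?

C1: sp3
C2: sp
C3: sp
C4: sp3
C5: sp3
C6: sp3
C7: sp2 ✓
C8: sp2 ✓
C9: sp3
C10: sp3
C11: sp3
C12: sp3
C7, C8 → 2 sp2 carbons.

2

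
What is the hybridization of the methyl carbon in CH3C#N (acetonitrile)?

The methyl carbon carries 4 σ bonds, giving a steric number of 4, so it is sp3.

sp³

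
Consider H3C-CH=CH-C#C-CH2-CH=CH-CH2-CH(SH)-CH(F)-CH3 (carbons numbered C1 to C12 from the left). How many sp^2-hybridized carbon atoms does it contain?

4

C1: sp3
C2: sp2 ✓
C3: sp2 ✓
C4: sp
C5: sp
C6: sp3
C7: sp2 ✓
C8: sp2 ✓
C9: sp3
C10: sp3
C11: sp3
C12: sp3
C2, C3, C7, C8 → 4 sp2 carbons.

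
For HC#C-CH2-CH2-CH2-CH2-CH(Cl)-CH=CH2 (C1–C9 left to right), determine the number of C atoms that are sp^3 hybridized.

C1: sp
C2: sp
C3: sp3 ✓
C4: sp3 ✓
C5: sp3 ✓
C6: sp3 ✓
C7: sp3 ✓
C8: sp2
C9: sp2
C3, C4, C5, C6, C7 → 5 sp3 carbons.

5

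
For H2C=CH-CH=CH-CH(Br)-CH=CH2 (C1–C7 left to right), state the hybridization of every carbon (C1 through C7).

C1 carries 3 σ bonds, plus one π bond, giving a steric number of 3, so it is sp2.
C2: 3 σ bonds, plus one π bond; 3 regions of electron density → sp2.
C3 (3 σ bonds, plus one π bond) has steric number 3: sp2.
C4 has 3 σ bonds, plus one π bond: steric number 3 → sp2.
C5: 4 σ bonds — 4 electron domains, sp3.
C6 has 3 σ bonds, plus one π bond: steric number 3 → sp2.
C7 is sp2: 3 σ bonds, plus one π bond, 3 electron-density regions.

C1 sp2, C2 sp2, C3 sp2, C4 sp2, C5 sp3, C6 sp2, C7 sp2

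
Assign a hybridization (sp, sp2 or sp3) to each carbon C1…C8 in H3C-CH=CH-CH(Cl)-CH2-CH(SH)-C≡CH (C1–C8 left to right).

C1 is sp3: 4 σ bonds, 4 electron-density regions.
C2: 3 σ bonds, plus one π bond — 3 electron domains, sp2.
C3 has 3 σ bonds, plus one π bond: steric number 3 → sp2.
C4: 4 σ bonds; 4 regions of electron density → sp3.
C5: 4 σ bonds — 4 electron domains, sp3.
C6 has 4 σ bonds: steric number 4 → sp3.
C7 is sp: 2 σ bonds, plus two π bonds, 2 electron-density regions.
C8: 2 σ bonds, plus two π bonds — 2 electron domains, sp.

C1 sp3, C2 sp2, C3 sp2, C4 sp3, C5 sp3, C6 sp3, C7 sp, C8 sp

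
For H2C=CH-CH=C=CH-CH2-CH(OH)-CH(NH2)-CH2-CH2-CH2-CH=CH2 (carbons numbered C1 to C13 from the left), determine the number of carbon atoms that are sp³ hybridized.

C1: sp2
C2: sp2
C3: sp2
C4: sp
C5: sp2
C6: sp3 ✓
C7: sp3 ✓
C8: sp3 ✓
C9: sp3 ✓
C10: sp3 ✓
C11: sp3 ✓
C12: sp2
C13: sp2
C6, C7, C8, C9, C10, C11 → 6 sp3 carbons.

6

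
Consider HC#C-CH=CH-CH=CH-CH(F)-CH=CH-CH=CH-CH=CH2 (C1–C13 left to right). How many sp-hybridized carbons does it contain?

C1: sp ✓
C2: sp ✓
C3: sp2
C4: sp2
C5: sp2
C6: sp2
C7: sp3
C8: sp2
C9: sp2
C10: sp2
C11: sp2
C12: sp2
C13: sp2
C1, C2 → 2 sp carbons.

2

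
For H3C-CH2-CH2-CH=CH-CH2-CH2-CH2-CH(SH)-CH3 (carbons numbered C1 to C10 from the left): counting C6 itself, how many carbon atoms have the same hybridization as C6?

8

C6 is sp3 (only σ bonds).
C1: sp3 ✓
C2: sp3 ✓
C3: sp3 ✓
C4: sp2
C5: sp2
C6: sp3 ✓
C7: sp3 ✓
C8: sp3 ✓
C9: sp3 ✓
C10: sp3 ✓
8 carbons are sp3.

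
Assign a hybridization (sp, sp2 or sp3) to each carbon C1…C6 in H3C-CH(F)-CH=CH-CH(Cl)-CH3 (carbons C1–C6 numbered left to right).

C1 sp3, C2 sp3, C3 sp2, C4 sp2, C5 sp3, C6 sp3

C1 has 4 σ bonds: steric number 4 → sp3.
C2: 4 σ bonds — 4 electron domains, sp3.
C3: 3 σ bonds, plus one π bond — 3 electron domains, sp2.
C4: 3 σ bonds, plus one π bond — 3 electron domains, sp2.
C5: 4 σ bonds — 4 electron domains, sp3.
C6 carries 4 σ bonds, giving a steric number of 4, so it is sp3.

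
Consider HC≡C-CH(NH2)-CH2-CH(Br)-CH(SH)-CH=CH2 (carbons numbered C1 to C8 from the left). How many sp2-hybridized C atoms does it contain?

2

C1: sp
C2: sp
C3: sp3
C4: sp3
C5: sp3
C6: sp3
C7: sp2 ✓
C8: sp2 ✓
C7, C8 → 2 sp2 carbons.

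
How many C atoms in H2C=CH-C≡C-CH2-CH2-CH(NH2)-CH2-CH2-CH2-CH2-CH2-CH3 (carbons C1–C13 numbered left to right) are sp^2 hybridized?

C1: sp2 ✓
C2: sp2 ✓
C3: sp
C4: sp
C5: sp3
C6: sp3
C7: sp3
C8: sp3
C9: sp3
C10: sp3
C11: sp3
C12: sp3
C13: sp3
C1, C2 → 2 sp2 carbons.

2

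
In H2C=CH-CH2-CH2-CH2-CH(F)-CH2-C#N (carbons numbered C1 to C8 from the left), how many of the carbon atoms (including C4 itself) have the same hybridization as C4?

5

C4 is sp3 (only σ bonds).
C1: sp2
C2: sp2
C3: sp3 ✓
C4: sp3 ✓
C5: sp3 ✓
C6: sp3 ✓
C7: sp3 ✓
C8: sp
5 carbons are sp3.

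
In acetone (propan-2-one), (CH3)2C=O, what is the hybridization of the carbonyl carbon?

sp²

The carbonyl carbon (3 σ bonds, plus one π bond) has steric number 3: sp2.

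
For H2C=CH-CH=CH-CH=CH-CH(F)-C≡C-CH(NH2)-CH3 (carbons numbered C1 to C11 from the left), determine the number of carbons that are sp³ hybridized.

3

C1: sp2
C2: sp2
C3: sp2
C4: sp2
C5: sp2
C6: sp2
C7: sp3 ✓
C8: sp
C9: sp
C10: sp3 ✓
C11: sp3 ✓
C7, C10, C11 → 3 sp3 carbons.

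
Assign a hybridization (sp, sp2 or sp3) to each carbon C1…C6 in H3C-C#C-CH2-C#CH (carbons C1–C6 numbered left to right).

C1 — 4 σ bonds. Steric number 4, so sp3.
C2 has 2 σ bonds, plus two π bonds: steric number 2 → sp.
C3 is sp: 2 σ bonds, plus two π bonds, 2 electron-density regions.
C4 — 4 σ bonds. Steric number 4, so sp3.
C5 is sp: 2 σ bonds, plus two π bonds, 2 electron-density regions.
C6 has 2 σ bonds, plus two π bonds: steric number 2 → sp.

C1 sp3, C2 sp, C3 sp, C4 sp3, C5 sp, C6 sp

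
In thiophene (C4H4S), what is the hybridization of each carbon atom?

Each carbon atom has 3 σ bonds, plus one π bond: steric number 3 → sp2.

sp²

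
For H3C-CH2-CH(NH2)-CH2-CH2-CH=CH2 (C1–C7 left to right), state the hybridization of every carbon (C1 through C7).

C1 sp3, C2 sp3, C3 sp3, C4 sp3, C5 sp3, C6 sp2, C7 sp2

C1 has 4 σ bonds: steric number 4 → sp3.
C2 is sp3: 4 σ bonds, 4 electron-density regions.
C3 carries 4 σ bonds, giving a steric number of 4, so it is sp3.
C4 (4 σ bonds) has steric number 4: sp3.
C5 has 4 σ bonds: steric number 4 → sp3.
C6 carries 3 σ bonds, plus one π bond, giving a steric number of 3, so it is sp2.
C7 (3 σ bonds, plus one π bond) has steric number 3: sp2.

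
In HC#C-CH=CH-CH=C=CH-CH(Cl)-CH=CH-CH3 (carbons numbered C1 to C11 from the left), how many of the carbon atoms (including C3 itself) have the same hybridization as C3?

C3 is sp2 (one π bond).
C1: sp
C2: sp
C3: sp2 ✓
C4: sp2 ✓
C5: sp2 ✓
C6: sp
C7: sp2 ✓
C8: sp3
C9: sp2 ✓
C10: sp2 ✓
C11: sp3
6 carbons are sp2.

6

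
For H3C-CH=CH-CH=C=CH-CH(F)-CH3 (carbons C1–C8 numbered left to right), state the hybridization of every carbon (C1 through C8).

C1 sp3, C2 sp2, C3 sp2, C4 sp2, C5 sp, C6 sp2, C7 sp3, C8 sp3

C1 carries 4 σ bonds, giving a steric number of 4, so it is sp3.
C2 carries 3 σ bonds, plus one π bond, giving a steric number of 3, so it is sp2.
C3 — 3 σ bonds, plus one π bond. Steric number 3, so sp2.
C4 has 3 σ bonds, plus one π bond: steric number 3 → sp2.
C5 is sp: 2 σ bonds, plus two π bonds, 2 electron-density regions.
C6 is sp2: 3 σ bonds, plus one π bond, 3 electron-density regions.
C7: 4 σ bonds; 4 regions of electron density → sp3.
C8 carries 4 σ bonds, giving a steric number of 4, so it is sp3.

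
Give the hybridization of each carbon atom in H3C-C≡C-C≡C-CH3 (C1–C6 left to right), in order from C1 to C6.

C1 sp3, C2 sp, C3 sp, C4 sp, C5 sp, C6 sp3

C1 carries 4 σ bonds, giving a steric number of 4, so it is sp3.
C2: 2 σ bonds, plus two π bonds — 2 electron domains, sp.
C3 (2 σ bonds, plus two π bonds) has steric number 2: sp.
C4 carries 2 σ bonds, plus two π bonds, giving a steric number of 2, so it is sp.
C5: 2 σ bonds, plus two π bonds; 2 regions of electron density → sp.
C6: 4 σ bonds — 4 electron domains, sp3.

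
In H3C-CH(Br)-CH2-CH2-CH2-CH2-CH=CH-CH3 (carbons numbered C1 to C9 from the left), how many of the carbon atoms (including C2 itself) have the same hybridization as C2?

7

C2 is sp3 (only σ bonds).
C1: sp3 ✓
C2: sp3 ✓
C3: sp3 ✓
C4: sp3 ✓
C5: sp3 ✓
C6: sp3 ✓
C7: sp2
C8: sp2
C9: sp3 ✓
7 carbons are sp3.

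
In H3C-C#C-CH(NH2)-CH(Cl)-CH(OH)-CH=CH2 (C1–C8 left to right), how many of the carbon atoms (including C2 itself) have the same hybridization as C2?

2

C2 is sp (two π bonds).
C1: sp3
C2: sp ✓
C3: sp ✓
C4: sp3
C5: sp3
C6: sp3
C7: sp2
C8: sp2
2 carbons are sp.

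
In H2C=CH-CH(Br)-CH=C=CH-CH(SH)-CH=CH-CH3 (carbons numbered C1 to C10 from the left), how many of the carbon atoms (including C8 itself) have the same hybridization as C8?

C8 is sp2 (one π bond).
C1: sp2 ✓
C2: sp2 ✓
C3: sp3
C4: sp2 ✓
C5: sp
C6: sp2 ✓
C7: sp3
C8: sp2 ✓
C9: sp2 ✓
C10: sp3
6 carbons are sp2.

6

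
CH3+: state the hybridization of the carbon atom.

Three σ bonds to H, empty p orbital → sp2, trigonal planar.

sp^2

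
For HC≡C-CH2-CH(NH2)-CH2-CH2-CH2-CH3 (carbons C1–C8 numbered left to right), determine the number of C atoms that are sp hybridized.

C1: sp ✓
C2: sp ✓
C3: sp3
C4: sp3
C5: sp3
C6: sp3
C7: sp3
C8: sp3
C1, C2 → 2 sp carbons.

2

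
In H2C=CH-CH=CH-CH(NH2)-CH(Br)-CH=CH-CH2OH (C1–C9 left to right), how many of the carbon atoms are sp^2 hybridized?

6

C1: sp2 ✓
C2: sp2 ✓
C3: sp2 ✓
C4: sp2 ✓
C5: sp3
C6: sp3
C7: sp2 ✓
C8: sp2 ✓
C9: sp3
C1, C2, C3, C4, C7, C8 → 6 sp2 carbons.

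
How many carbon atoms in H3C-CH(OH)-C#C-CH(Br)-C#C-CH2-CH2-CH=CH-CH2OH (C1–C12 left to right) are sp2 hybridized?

2

C1: sp3
C2: sp3
C3: sp
C4: sp
C5: sp3
C6: sp
C7: sp
C8: sp3
C9: sp3
C10: sp2 ✓
C11: sp2 ✓
C12: sp3
C10, C11 → 2 sp2 carbons.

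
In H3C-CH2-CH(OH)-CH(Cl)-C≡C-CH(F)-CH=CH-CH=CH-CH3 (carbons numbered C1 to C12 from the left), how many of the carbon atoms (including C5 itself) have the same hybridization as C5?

C5 is sp (two π bonds).
C1: sp3
C2: sp3
C3: sp3
C4: sp3
C5: sp ✓
C6: sp ✓
C7: sp3
C8: sp2
C9: sp2
C10: sp2
C11: sp2
C12: sp3
2 carbons are sp.

2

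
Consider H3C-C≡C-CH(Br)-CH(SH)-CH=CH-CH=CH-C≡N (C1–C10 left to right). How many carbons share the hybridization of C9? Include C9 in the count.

C9 is sp2 (one π bond).
C1: sp3
C2: sp
C3: sp
C4: sp3
C5: sp3
C6: sp2 ✓
C7: sp2 ✓
C8: sp2 ✓
C9: sp2 ✓
C10: sp
4 carbons are sp2.

4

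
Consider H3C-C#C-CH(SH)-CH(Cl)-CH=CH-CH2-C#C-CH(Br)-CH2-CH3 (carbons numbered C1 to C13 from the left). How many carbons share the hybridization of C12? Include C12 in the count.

C12 is sp3 (only σ bonds).
C1: sp3 ✓
C2: sp
C3: sp
C4: sp3 ✓
C5: sp3 ✓
C6: sp2
C7: sp2
C8: sp3 ✓
C9: sp
C10: sp
C11: sp3 ✓
C12: sp3 ✓
C13: sp3 ✓
7 carbons are sp3.

7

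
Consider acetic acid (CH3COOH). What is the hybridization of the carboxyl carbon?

sp^2

The carboxyl carbon — 3 σ bonds, plus one π bond. Steric number 3, so sp2.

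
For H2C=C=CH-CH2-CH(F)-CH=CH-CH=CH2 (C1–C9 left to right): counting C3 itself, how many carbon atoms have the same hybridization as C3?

6

C3 is sp2 (one π bond).
C1: sp2 ✓
C2: sp
C3: sp2 ✓
C4: sp3
C5: sp3
C6: sp2 ✓
C7: sp2 ✓
C8: sp2 ✓
C9: sp2 ✓
6 carbons are sp2.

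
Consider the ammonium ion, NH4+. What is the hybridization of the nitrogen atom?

sp3

Four σ bonds, no lone pair → sp3, tetrahedral.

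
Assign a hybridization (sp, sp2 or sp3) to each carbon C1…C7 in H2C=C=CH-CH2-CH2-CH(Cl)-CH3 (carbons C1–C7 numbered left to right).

C1 sp2, C2 sp, C3 sp2, C4 sp3, C5 sp3, C6 sp3, C7 sp3

C1 has 3 σ bonds, plus one π bond: steric number 3 → sp2.
C2 — 2 σ bonds, plus two π bonds. Steric number 2, so sp.
C3 (3 σ bonds, plus one π bond) has steric number 3: sp2.
C4 (4 σ bonds) has steric number 4: sp3.
C5 — 4 σ bonds. Steric number 4, so sp3.
C6 is sp3: 4 σ bonds, 4 electron-density regions.
C7: 4 σ bonds — 4 electron domains, sp3.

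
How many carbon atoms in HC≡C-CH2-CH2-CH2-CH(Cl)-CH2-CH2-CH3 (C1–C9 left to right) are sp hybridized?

C1: sp ✓
C2: sp ✓
C3: sp3
C4: sp3
C5: sp3
C6: sp3
C7: sp3
C8: sp3
C9: sp3
C1, C2 → 2 sp carbons.

2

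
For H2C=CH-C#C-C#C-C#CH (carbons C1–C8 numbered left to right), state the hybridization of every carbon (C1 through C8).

C1 sp2, C2 sp2, C3 sp, C4 sp, C5 sp, C6 sp, C7 sp, C8 sp

C1 is sp2: 3 σ bonds, plus one π bond, 3 electron-density regions.
C2 is sp2: 3 σ bonds, plus one π bond, 3 electron-density regions.
C3: 2 σ bonds, plus two π bonds; 2 regions of electron density → sp.
C4 — 2 σ bonds, plus two π bonds. Steric number 2, so sp.
C5 has 2 σ bonds, plus two π bonds: steric number 2 → sp.
C6 carries 2 σ bonds, plus two π bonds, giving a steric number of 2, so it is sp.
C7: 2 σ bonds, plus two π bonds — 2 electron domains, sp.
C8 has 2 σ bonds, plus two π bonds: steric number 2 → sp.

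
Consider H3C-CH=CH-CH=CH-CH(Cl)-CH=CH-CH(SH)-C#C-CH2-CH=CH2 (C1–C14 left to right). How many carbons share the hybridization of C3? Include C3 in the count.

8

C3 is sp2 (one π bond).
C1: sp3
C2: sp2 ✓
C3: sp2 ✓
C4: sp2 ✓
C5: sp2 ✓
C6: sp3
C7: sp2 ✓
C8: sp2 ✓
C9: sp3
C10: sp
C11: sp
C12: sp3
C13: sp2 ✓
C14: sp2 ✓
8 carbons are sp2.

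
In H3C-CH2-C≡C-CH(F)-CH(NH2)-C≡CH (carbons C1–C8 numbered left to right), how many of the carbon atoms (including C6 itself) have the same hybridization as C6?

C6 is sp3 (only σ bonds).
C1: sp3 ✓
C2: sp3 ✓
C3: sp
C4: sp
C5: sp3 ✓
C6: sp3 ✓
C7: sp
C8: sp
4 carbons are sp3.

4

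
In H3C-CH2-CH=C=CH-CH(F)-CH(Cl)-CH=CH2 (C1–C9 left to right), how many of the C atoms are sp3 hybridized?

4

C1: sp3 ✓
C2: sp3 ✓
C3: sp2
C4: sp
C5: sp2
C6: sp3 ✓
C7: sp3 ✓
C8: sp2
C9: sp2
C1, C2, C6, C7 → 4 sp3 carbons.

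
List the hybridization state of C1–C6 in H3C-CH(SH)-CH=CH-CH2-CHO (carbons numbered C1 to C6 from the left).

C1 sp3, C2 sp3, C3 sp2, C4 sp2, C5 sp3, C6 sp2

C1: 4 σ bonds; 4 regions of electron density → sp3.
C2 carries 4 σ bonds, giving a steric number of 4, so it is sp3.
C3 has 3 σ bonds, plus one π bond: steric number 3 → sp2.
C4 is sp2: 3 σ bonds, plus one π bond, 3 electron-density regions.
C5: 4 σ bonds; 4 regions of electron density → sp3.
C6: 3 σ bonds, plus one π bond; 3 regions of electron density → sp2.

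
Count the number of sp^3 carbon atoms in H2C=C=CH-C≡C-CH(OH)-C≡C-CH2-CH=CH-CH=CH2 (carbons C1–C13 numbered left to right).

2

C1: sp2
C2: sp
C3: sp2
C4: sp
C5: sp
C6: sp3 ✓
C7: sp
C8: sp
C9: sp3 ✓
C10: sp2
C11: sp2
C12: sp2
C13: sp2
C6, C9 → 2 sp3 carbons.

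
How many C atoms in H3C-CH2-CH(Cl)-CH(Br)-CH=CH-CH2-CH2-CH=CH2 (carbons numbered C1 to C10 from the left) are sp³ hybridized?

C1: sp3 ✓
C2: sp3 ✓
C3: sp3 ✓
C4: sp3 ✓
C5: sp2
C6: sp2
C7: sp3 ✓
C8: sp3 ✓
C9: sp2
C10: sp2
C1, C2, C3, C4, C7, C8 → 6 sp3 carbons.

6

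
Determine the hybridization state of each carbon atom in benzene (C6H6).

Every ring carbon has three σ bonds and contributes one p electron to the aromatic π system.

sp2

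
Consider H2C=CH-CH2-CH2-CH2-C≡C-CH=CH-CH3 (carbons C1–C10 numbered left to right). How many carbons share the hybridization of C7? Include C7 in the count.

2

C7 is sp (two π bonds).
C1: sp2
C2: sp2
C3: sp3
C4: sp3
C5: sp3
C6: sp ✓
C7: sp ✓
C8: sp2
C9: sp2
C10: sp3
2 carbons are sp.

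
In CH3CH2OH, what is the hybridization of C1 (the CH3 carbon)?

sp³

C1 (the CH3 carbon) — 4 σ bonds. Steric number 4, so sp3.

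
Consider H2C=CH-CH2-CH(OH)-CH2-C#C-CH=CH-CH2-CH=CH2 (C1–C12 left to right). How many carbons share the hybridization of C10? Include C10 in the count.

4

C10 is sp3 (only σ bonds).
C1: sp2
C2: sp2
C3: sp3 ✓
C4: sp3 ✓
C5: sp3 ✓
C6: sp
C7: sp
C8: sp2
C9: sp2
C10: sp3 ✓
C11: sp2
C12: sp2
4 carbons are sp3.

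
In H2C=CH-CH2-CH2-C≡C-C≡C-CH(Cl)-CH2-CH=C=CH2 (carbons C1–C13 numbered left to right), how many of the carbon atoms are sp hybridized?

C1: sp2
C2: sp2
C3: sp3
C4: sp3
C5: sp ✓
C6: sp ✓
C7: sp ✓
C8: sp ✓
C9: sp3
C10: sp3
C11: sp2
C12: sp ✓
C13: sp2
C5, C6, C7, C8, C12 → 5 sp carbons.

5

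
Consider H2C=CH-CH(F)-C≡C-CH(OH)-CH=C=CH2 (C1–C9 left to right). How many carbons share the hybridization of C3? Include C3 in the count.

2

C3 is sp3 (only σ bonds).
C1: sp2
C2: sp2
C3: sp3 ✓
C4: sp
C5: sp
C6: sp3 ✓
C7: sp2
C8: sp
C9: sp2
2 carbons are sp3.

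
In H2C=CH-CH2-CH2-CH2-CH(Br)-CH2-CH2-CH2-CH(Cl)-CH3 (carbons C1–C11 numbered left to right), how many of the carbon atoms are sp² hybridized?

C1: sp2 ✓
C2: sp2 ✓
C3: sp3
C4: sp3
C5: sp3
C6: sp3
C7: sp3
C8: sp3
C9: sp3
C10: sp3
C11: sp3
C1, C2 → 2 sp2 carbons.

2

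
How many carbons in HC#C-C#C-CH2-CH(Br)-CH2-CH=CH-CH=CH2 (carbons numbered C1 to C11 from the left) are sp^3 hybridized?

C1: sp
C2: sp
C3: sp
C4: sp
C5: sp3 ✓
C6: sp3 ✓
C7: sp3 ✓
C8: sp2
C9: sp2
C10: sp2
C11: sp2
C5, C6, C7 → 3 sp3 carbons.

3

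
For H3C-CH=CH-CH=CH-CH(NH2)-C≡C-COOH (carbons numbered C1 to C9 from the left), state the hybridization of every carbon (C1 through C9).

C1: 4 σ bonds — 4 electron domains, sp3.
C2 (3 σ bonds, plus one π bond) has steric number 3: sp2.
C3: 3 σ bonds, plus one π bond; 3 regions of electron density → sp2.
C4 is sp2: 3 σ bonds, plus one π bond, 3 electron-density regions.
C5 (3 σ bonds, plus one π bond) has steric number 3: sp2.
C6 is sp3: 4 σ bonds, 4 electron-density regions.
C7 carries 2 σ bonds, plus two π bonds, giving a steric number of 2, so it is sp.
C8 — 2 σ bonds, plus two π bonds. Steric number 2, so sp.
C9: 3 σ bonds, plus one π bond; 3 regions of electron density → sp2.

C1 sp3, C2 sp2, C3 sp2, C4 sp2, C5 sp2, C6 sp3, C7 sp, C8 sp, C9 sp2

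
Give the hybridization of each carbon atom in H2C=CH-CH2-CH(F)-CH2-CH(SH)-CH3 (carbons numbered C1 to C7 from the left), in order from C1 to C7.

C1: 3 σ bonds, plus one π bond; 3 regions of electron density → sp2.
C2 (3 σ bonds, plus one π bond) has steric number 3: sp2.
C3: 4 σ bonds; 4 regions of electron density → sp3.
C4 (4 σ bonds) has steric number 4: sp3.
C5 (4 σ bonds) has steric number 4: sp3.
C6 (4 σ bonds) has steric number 4: sp3.
C7 (4 σ bonds) has steric number 4: sp3.

C1 sp2, C2 sp2, C3 sp3, C4 sp3, C5 sp3, C6 sp3, C7 sp3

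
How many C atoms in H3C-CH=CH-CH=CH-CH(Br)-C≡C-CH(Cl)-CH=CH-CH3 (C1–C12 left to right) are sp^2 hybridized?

C1: sp3
C2: sp2 ✓
C3: sp2 ✓
C4: sp2 ✓
C5: sp2 ✓
C6: sp3
C7: sp
C8: sp
C9: sp3
C10: sp2 ✓
C11: sp2 ✓
C12: sp3
C2, C3, C4, C5, C10, C11 → 6 sp2 carbons.

6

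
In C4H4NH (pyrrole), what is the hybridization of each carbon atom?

sp^2

Each carbon atom carries 3 σ bonds, plus one π bond, giving a steric number of 3, so it is sp2.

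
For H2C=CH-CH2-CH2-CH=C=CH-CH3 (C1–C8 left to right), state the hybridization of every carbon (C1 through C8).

C1 sp2, C2 sp2, C3 sp3, C4 sp3, C5 sp2, C6 sp, C7 sp2, C8 sp3

C1 is sp2: 3 σ bonds, plus one π bond, 3 electron-density regions.
C2 is sp2: 3 σ bonds, plus one π bond, 3 electron-density regions.
C3: 4 σ bonds — 4 electron domains, sp3.
C4: 4 σ bonds — 4 electron domains, sp3.
C5 (3 σ bonds, plus one π bond) has steric number 3: sp2.
C6: 2 σ bonds, plus two π bonds; 2 regions of electron density → sp.
C7 (3 σ bonds, plus one π bond) has steric number 3: sp2.
C8 carries 4 σ bonds, giving a steric number of 4, so it is sp3.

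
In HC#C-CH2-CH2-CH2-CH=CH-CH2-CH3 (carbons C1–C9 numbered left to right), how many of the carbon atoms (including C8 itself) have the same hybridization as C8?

C8 is sp3 (only σ bonds).
C1: sp
C2: sp
C3: sp3 ✓
C4: sp3 ✓
C5: sp3 ✓
C6: sp2
C7: sp2
C8: sp3 ✓
C9: sp3 ✓
5 carbons are sp3.

5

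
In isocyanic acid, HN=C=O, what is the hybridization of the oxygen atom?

The oxygen atom (1 σ bond and 2 lone pairs, plus one π bond) has steric number 3: sp2.

sp2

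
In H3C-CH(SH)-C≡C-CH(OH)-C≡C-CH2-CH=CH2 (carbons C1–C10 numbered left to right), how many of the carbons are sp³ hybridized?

C1: sp3 ✓
C2: sp3 ✓
C3: sp
C4: sp
C5: sp3 ✓
C6: sp
C7: sp
C8: sp3 ✓
C9: sp2
C10: sp2
C1, C2, C5, C8 → 4 sp3 carbons.

4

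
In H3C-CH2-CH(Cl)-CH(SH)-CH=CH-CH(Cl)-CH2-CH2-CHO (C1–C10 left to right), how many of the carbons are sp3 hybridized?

C1: sp3 ✓
C2: sp3 ✓
C3: sp3 ✓
C4: sp3 ✓
C5: sp2
C6: sp2
C7: sp3 ✓
C8: sp3 ✓
C9: sp3 ✓
C10: sp2
C1, C2, C3, C4, C7, C8, C9 → 7 sp3 carbons.

7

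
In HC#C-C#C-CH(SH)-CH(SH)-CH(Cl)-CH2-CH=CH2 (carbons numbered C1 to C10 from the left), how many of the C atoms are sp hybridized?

4

C1: sp ✓
C2: sp ✓
C3: sp ✓
C4: sp ✓
C5: sp3
C6: sp3
C7: sp3
C8: sp3
C9: sp2
C10: sp2
C1, C2, C3, C4 → 4 sp carbons.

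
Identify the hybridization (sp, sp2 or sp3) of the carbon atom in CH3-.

Three σ bonds + one lone pair = steric number 4 → sp3, pyramidal.

sp³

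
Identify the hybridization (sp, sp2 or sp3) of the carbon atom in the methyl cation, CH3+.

Three σ bonds to H, empty p orbital → sp2, trigonal planar.

sp^2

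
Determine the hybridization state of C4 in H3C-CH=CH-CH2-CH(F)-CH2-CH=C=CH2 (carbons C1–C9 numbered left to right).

sp³

C4 — 4 σ bonds. Steric number 4, so sp3.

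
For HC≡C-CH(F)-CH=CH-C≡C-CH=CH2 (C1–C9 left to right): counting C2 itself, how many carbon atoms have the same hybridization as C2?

C2 is sp (two π bonds).
C1: sp ✓
C2: sp ✓
C3: sp3
C4: sp2
C5: sp2
C6: sp ✓
C7: sp ✓
C8: sp2
C9: sp2
4 carbons are sp.

4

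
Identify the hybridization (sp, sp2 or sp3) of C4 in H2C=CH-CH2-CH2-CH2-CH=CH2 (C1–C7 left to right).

sp^3

C4 — 4 σ bonds. Steric number 4, so sp3.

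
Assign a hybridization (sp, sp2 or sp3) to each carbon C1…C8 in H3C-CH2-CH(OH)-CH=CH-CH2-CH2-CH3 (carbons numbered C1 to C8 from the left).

C1 carries 4 σ bonds, giving a steric number of 4, so it is sp3.
C2 carries 4 σ bonds, giving a steric number of 4, so it is sp3.
C3 has 4 σ bonds: steric number 4 → sp3.
C4 (3 σ bonds, plus one π bond) has steric number 3: sp2.
C5 carries 3 σ bonds, plus one π bond, giving a steric number of 3, so it is sp2.
C6 — 4 σ bonds. Steric number 4, so sp3.
C7 has 4 σ bonds: steric number 4 → sp3.
C8 carries 4 σ bonds, giving a steric number of 4, so it is sp3.

C1 sp3, C2 sp3, C3 sp3, C4 sp2, C5 sp2, C6 sp3, C7 sp3, C8 sp3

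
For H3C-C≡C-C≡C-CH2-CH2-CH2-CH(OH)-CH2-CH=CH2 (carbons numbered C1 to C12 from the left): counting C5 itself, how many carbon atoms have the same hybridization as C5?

4

C5 is sp (two π bonds).
C1: sp3
C2: sp ✓
C3: sp ✓
C4: sp ✓
C5: sp ✓
C6: sp3
C7: sp3
C8: sp3
C9: sp3
C10: sp3
C11: sp2
C12: sp2
4 carbons are sp.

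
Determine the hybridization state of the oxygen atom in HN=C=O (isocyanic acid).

The oxygen atom carries 1 σ bond and 2 lone pairs, plus one π bond, giving a steric number of 3, so it is sp2.

sp²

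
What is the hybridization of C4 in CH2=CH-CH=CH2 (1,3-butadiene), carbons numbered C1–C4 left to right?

sp^2

C4 (3 σ bonds, plus one π bond) has steric number 3: sp2.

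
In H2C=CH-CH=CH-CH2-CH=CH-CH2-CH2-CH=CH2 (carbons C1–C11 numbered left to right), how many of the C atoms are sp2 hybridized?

8

C1: sp2 ✓
C2: sp2 ✓
C3: sp2 ✓
C4: sp2 ✓
C5: sp3
C6: sp2 ✓
C7: sp2 ✓
C8: sp3
C9: sp3
C10: sp2 ✓
C11: sp2 ✓
C1, C2, C3, C4, C6, C7, C10, C11 → 8 sp2 carbons.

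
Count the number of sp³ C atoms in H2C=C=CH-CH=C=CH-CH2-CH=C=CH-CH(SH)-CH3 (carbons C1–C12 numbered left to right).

3

C1: sp2
C2: sp
C3: sp2
C4: sp2
C5: sp
C6: sp2
C7: sp3 ✓
C8: sp2
C9: sp
C10: sp2
C11: sp3 ✓
C12: sp3 ✓
C7, C11, C12 → 3 sp3 carbons.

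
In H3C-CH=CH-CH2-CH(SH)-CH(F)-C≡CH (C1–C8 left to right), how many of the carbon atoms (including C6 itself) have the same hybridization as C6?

C6 is sp3 (only σ bonds).
C1: sp3 ✓
C2: sp2
C3: sp2
C4: sp3 ✓
C5: sp3 ✓
C6: sp3 ✓
C7: sp
C8: sp
4 carbons are sp3.

4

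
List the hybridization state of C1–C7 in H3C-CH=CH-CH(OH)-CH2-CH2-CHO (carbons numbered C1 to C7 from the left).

C1 is sp3: 4 σ bonds, 4 electron-density regions.
C2: 3 σ bonds, plus one π bond — 3 electron domains, sp2.
C3 — 3 σ bonds, plus one π bond. Steric number 3, so sp2.
C4 — 4 σ bonds. Steric number 4, so sp3.
C5 has 4 σ bonds: steric number 4 → sp3.
C6 — 4 σ bonds. Steric number 4, so sp3.
C7 carries 3 σ bonds, plus one π bond, giving a steric number of 3, so it is sp2.

C1 sp3, C2 sp2, C3 sp2, C4 sp3, C5 sp3, C6 sp3, C7 sp2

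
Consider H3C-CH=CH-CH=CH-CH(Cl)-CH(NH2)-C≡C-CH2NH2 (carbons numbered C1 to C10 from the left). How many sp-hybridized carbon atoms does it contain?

C1: sp3
C2: sp2
C3: sp2
C4: sp2
C5: sp2
C6: sp3
C7: sp3
C8: sp ✓
C9: sp ✓
C10: sp3
C8, C9 → 2 sp carbons.

2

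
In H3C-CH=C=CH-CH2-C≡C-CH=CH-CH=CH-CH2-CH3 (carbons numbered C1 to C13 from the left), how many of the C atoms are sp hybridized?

C1: sp3
C2: sp2
C3: sp ✓
C4: sp2
C5: sp3
C6: sp ✓
C7: sp ✓
C8: sp2
C9: sp2
C10: sp2
C11: sp2
C12: sp3
C13: sp3
C3, C6, C7 → 3 sp carbons.

3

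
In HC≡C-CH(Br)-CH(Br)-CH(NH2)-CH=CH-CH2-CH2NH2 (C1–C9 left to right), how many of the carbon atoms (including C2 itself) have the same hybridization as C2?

2

C2 is sp (two π bonds).
C1: sp ✓
C2: sp ✓
C3: sp3
C4: sp3
C5: sp3
C6: sp2
C7: sp2
C8: sp3
C9: sp3
2 carbons are sp.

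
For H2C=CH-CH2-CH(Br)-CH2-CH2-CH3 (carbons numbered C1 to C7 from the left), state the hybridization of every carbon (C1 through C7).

C1 — 3 σ bonds, plus one π bond. Steric number 3, so sp2.
C2: 3 σ bonds, plus one π bond — 3 electron domains, sp2.
C3 has 4 σ bonds: steric number 4 → sp3.
C4: 4 σ bonds — 4 electron domains, sp3.
C5 — 4 σ bonds. Steric number 4, so sp3.
C6 (4 σ bonds) has steric number 4: sp3.
C7 is sp3: 4 σ bonds, 4 electron-density regions.

C1 sp2, C2 sp2, C3 sp3, C4 sp3, C5 sp3, C6 sp3, C7 sp3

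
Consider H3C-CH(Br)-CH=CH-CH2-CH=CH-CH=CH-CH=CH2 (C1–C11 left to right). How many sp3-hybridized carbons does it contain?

C1: sp3 ✓
C2: sp3 ✓
C3: sp2
C4: sp2
C5: sp3 ✓
C6: sp2
C7: sp2
C8: sp2
C9: sp2
C10: sp2
C11: sp2
C1, C2, C5 → 3 sp3 carbons.

3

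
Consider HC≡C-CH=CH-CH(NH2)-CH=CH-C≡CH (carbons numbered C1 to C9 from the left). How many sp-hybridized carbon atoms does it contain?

C1: sp ✓
C2: sp ✓
C3: sp2
C4: sp2
C5: sp3
C6: sp2
C7: sp2
C8: sp ✓
C9: sp ✓
C1, C2, C8, C9 → 4 sp carbons.

4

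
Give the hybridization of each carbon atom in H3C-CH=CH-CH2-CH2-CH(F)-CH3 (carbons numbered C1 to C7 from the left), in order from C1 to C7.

C1 sp3, C2 sp2, C3 sp2, C4 sp3, C5 sp3, C6 sp3, C7 sp3

C1: 4 σ bonds; 4 regions of electron density → sp3.
C2: 3 σ bonds, plus one π bond; 3 regions of electron density → sp2.
C3: 3 σ bonds, plus one π bond; 3 regions of electron density → sp2.
C4: 4 σ bonds; 4 regions of electron density → sp3.
C5 is sp3: 4 σ bonds, 4 electron-density regions.
C6 — 4 σ bonds. Steric number 4, so sp3.
C7 is sp3: 4 σ bonds, 4 electron-density regions.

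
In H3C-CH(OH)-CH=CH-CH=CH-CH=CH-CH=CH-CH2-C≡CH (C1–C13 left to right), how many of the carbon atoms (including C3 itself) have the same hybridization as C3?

8

C3 is sp2 (one π bond).
C1: sp3
C2: sp3
C3: sp2 ✓
C4: sp2 ✓
C5: sp2 ✓
C6: sp2 ✓
C7: sp2 ✓
C8: sp2 ✓
C9: sp2 ✓
C10: sp2 ✓
C11: sp3
C12: sp
C13: sp
8 carbons are sp2.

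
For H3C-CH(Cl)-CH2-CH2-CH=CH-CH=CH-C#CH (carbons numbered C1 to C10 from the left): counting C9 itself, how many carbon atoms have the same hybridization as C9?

C9 is sp (two π bonds).
C1: sp3
C2: sp3
C3: sp3
C4: sp3
C5: sp2
C6: sp2
C7: sp2
C8: sp2
C9: sp ✓
C10: sp ✓
2 carbons are sp.

2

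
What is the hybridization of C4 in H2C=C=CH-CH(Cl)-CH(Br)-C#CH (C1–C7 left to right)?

sp^3

C4 (4 σ bonds) has steric number 4: sp3.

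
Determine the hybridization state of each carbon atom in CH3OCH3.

Each carbon atom: 4 σ bonds — 4 electron domains, sp3.

sp³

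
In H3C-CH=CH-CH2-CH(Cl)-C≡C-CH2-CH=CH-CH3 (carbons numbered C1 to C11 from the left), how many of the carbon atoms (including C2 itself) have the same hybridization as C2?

4

C2 is sp2 (one π bond).
C1: sp3
C2: sp2 ✓
C3: sp2 ✓
C4: sp3
C5: sp3
C6: sp
C7: sp
C8: sp3
C9: sp2 ✓
C10: sp2 ✓
C11: sp3
4 carbons are sp2.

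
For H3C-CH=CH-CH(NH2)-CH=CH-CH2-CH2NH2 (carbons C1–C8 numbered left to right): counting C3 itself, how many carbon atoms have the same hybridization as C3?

4

C3 is sp2 (one π bond).
C1: sp3
C2: sp2 ✓
C3: sp2 ✓
C4: sp3
C5: sp2 ✓
C6: sp2 ✓
C7: sp3
C8: sp3
4 carbons are sp2.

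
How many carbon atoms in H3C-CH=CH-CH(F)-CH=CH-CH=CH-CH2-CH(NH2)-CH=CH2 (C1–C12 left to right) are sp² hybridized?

8

C1: sp3
C2: sp2 ✓
C3: sp2 ✓
C4: sp3
C5: sp2 ✓
C6: sp2 ✓
C7: sp2 ✓
C8: sp2 ✓
C9: sp3
C10: sp3
C11: sp2 ✓
C12: sp2 ✓
C2, C3, C5, C6, C7, C8, C11, C12 → 8 sp2 carbons.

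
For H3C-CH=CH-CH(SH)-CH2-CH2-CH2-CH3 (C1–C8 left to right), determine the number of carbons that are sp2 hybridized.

C1: sp3
C2: sp2 ✓
C3: sp2 ✓
C4: sp3
C5: sp3
C6: sp3
C7: sp3
C8: sp3
C2, C3 → 2 sp2 carbons.

2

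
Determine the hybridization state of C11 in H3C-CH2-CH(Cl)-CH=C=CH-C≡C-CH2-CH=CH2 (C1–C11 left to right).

sp2

C11 (3 σ bonds, plus one π bond) has steric number 3: sp2.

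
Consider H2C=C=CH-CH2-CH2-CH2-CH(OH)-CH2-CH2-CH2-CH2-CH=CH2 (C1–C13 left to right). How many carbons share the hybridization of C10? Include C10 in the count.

C10 is sp3 (only σ bonds).
C1: sp2
C2: sp
C3: sp2
C4: sp3 ✓
C5: sp3 ✓
C6: sp3 ✓
C7: sp3 ✓
C8: sp3 ✓
C9: sp3 ✓
C10: sp3 ✓
C11: sp3 ✓
C12: sp2
C13: sp2
8 carbons are sp3.

8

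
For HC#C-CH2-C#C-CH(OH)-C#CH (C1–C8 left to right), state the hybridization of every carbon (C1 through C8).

C1 sp, C2 sp, C3 sp3, C4 sp, C5 sp, C6 sp3, C7 sp, C8 sp

C1 is sp: 2 σ bonds, plus two π bonds, 2 electron-density regions.
C2 (2 σ bonds, plus two π bonds) has steric number 2: sp.
C3: 4 σ bonds; 4 regions of electron density → sp3.
C4 — 2 σ bonds, plus two π bonds. Steric number 2, so sp.
C5 carries 2 σ bonds, plus two π bonds, giving a steric number of 2, so it is sp.
C6 (4 σ bonds) has steric number 4: sp3.
C7 — 2 σ bonds, plus two π bonds. Steric number 2, so sp.
C8: 2 σ bonds, plus two π bonds; 2 regions of electron density → sp.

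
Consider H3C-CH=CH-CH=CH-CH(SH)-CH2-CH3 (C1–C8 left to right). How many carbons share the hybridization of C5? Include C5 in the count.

4

C5 is sp2 (one π bond).
C1: sp3
C2: sp2 ✓
C3: sp2 ✓
C4: sp2 ✓
C5: sp2 ✓
C6: sp3
C7: sp3
C8: sp3
4 carbons are sp2.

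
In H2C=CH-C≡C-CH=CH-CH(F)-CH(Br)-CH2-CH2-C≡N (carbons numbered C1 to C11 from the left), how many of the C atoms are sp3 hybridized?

C1: sp2
C2: sp2
C3: sp
C4: sp
C5: sp2
C6: sp2
C7: sp3 ✓
C8: sp3 ✓
C9: sp3 ✓
C10: sp3 ✓
C11: sp
C7, C8, C9, C10 → 4 sp3 carbons.

4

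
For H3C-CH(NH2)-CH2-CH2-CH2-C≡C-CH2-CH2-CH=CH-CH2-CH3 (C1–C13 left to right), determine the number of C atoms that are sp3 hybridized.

9

C1: sp3 ✓
C2: sp3 ✓
C3: sp3 ✓
C4: sp3 ✓
C5: sp3 ✓
C6: sp
C7: sp
C8: sp3 ✓
C9: sp3 ✓
C10: sp2
C11: sp2
C12: sp3 ✓
C13: sp3 ✓
C1, C2, C3, C4, C5, C8, C9, C12, C13 → 9 sp3 carbons.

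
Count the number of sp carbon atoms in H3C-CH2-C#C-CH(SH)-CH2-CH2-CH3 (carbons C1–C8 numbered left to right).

2

C1: sp3
C2: sp3
C3: sp ✓
C4: sp ✓
C5: sp3
C6: sp3
C7: sp3
C8: sp3
C3, C4 → 2 sp carbons.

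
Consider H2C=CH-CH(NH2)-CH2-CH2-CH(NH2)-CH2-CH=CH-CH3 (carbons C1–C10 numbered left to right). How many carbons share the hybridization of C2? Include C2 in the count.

C2 is sp2 (one π bond).
C1: sp2 ✓
C2: sp2 ✓
C3: sp3
C4: sp3
C5: sp3
C6: sp3
C7: sp3
C8: sp2 ✓
C9: sp2 ✓
C10: sp3
4 carbons are sp2.

4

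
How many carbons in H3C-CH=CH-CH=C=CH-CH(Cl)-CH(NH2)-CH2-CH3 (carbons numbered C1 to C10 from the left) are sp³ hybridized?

5

C1: sp3 ✓
C2: sp2
C3: sp2
C4: sp2
C5: sp
C6: sp2
C7: sp3 ✓
C8: sp3 ✓
C9: sp3 ✓
C10: sp3 ✓
C1, C7, C8, C9, C10 → 5 sp3 carbons.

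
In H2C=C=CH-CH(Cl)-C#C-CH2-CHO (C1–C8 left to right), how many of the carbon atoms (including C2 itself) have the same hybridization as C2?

3

C2 is sp (two π bonds).
C1: sp2
C2: sp ✓
C3: sp2
C4: sp3
C5: sp ✓
C6: sp ✓
C7: sp3
C8: sp2
3 carbons are sp.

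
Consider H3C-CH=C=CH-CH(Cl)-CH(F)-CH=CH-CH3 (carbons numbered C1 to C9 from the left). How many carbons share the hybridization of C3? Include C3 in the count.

1

C3 is sp (two π bonds).
C1: sp3
C2: sp2
C3: sp ✓
C4: sp2
C5: sp3
C6: sp3
C7: sp2
C8: sp2
C9: sp3
1 carbon is sp.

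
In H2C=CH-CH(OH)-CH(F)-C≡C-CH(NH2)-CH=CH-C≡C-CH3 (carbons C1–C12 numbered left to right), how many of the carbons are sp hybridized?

C1: sp2
C2: sp2
C3: sp3
C4: sp3
C5: sp ✓
C6: sp ✓
C7: sp3
C8: sp2
C9: sp2
C10: sp ✓
C11: sp ✓
C12: sp3
C5, C6, C10, C11 → 4 sp carbons.

4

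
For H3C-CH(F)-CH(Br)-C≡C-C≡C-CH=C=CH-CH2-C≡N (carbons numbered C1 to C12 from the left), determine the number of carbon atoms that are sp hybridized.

6

C1: sp3
C2: sp3
C3: sp3
C4: sp ✓
C5: sp ✓
C6: sp ✓
C7: sp ✓
C8: sp2
C9: sp ✓
C10: sp2
C11: sp3
C12: sp ✓
C4, C5, C6, C7, C9, C12 → 6 sp carbons.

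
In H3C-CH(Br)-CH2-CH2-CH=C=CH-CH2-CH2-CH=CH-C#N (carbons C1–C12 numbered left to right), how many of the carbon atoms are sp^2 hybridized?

4

C1: sp3
C2: sp3
C3: sp3
C4: sp3
C5: sp2 ✓
C6: sp
C7: sp2 ✓
C8: sp3
C9: sp3
C10: sp2 ✓
C11: sp2 ✓
C12: sp
C5, C7, C10, C11 → 4 sp2 carbons.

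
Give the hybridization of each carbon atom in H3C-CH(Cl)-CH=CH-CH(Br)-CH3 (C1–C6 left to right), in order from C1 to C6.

C1 (4 σ bonds) has steric number 4: sp3.
C2 carries 4 σ bonds, giving a steric number of 4, so it is sp3.
C3: 3 σ bonds, plus one π bond — 3 electron domains, sp2.
C4 is sp2: 3 σ bonds, plus one π bond, 3 electron-density regions.
C5 (4 σ bonds) has steric number 4: sp3.
C6: 4 σ bonds — 4 electron domains, sp3.

C1 sp3, C2 sp3, C3 sp2, C4 sp2, C5 sp3, C6 sp3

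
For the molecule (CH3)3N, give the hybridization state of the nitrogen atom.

The nitrogen atom: 3 σ bonds and 1 lone pair — 4 electron domains, sp3.

sp3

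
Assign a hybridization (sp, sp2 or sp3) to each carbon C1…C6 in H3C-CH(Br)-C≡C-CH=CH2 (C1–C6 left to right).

C1: 4 σ bonds — 4 electron domains, sp3.
C2 (4 σ bonds) has steric number 4: sp3.
C3: 2 σ bonds, plus two π bonds; 2 regions of electron density → sp.
C4: 2 σ bonds, plus two π bonds; 2 regions of electron density → sp.
C5 (3 σ bonds, plus one π bond) has steric number 3: sp2.
C6 — 3 σ bonds, plus one π bond. Steric number 3, so sp2.

C1 sp3, C2 sp3, C3 sp, C4 sp, C5 sp2, C6 sp2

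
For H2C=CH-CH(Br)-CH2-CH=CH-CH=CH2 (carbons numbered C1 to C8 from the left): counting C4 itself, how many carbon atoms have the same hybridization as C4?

C4 is sp3 (only σ bonds).
C1: sp2
C2: sp2
C3: sp3 ✓
C4: sp3 ✓
C5: sp2
C6: sp2
C7: sp2
C8: sp2
2 carbons are sp3.

2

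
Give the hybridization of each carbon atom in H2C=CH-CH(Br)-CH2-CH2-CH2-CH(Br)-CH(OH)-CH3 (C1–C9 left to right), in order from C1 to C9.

C1 sp2, C2 sp2, C3 sp3, C4 sp3, C5 sp3, C6 sp3, C7 sp3, C8 sp3, C9 sp3

C1 (3 σ bonds, plus one π bond) has steric number 3: sp2.
C2 — 3 σ bonds, plus one π bond. Steric number 3, so sp2.
C3 — 4 σ bonds. Steric number 4, so sp3.
C4 is sp3: 4 σ bonds, 4 electron-density regions.
C5: 4 σ bonds — 4 electron domains, sp3.
C6 — 4 σ bonds. Steric number 4, so sp3.
C7: 4 σ bonds — 4 electron domains, sp3.
C8 has 4 σ bonds: steric number 4 → sp3.
C9 has 4 σ bonds: steric number 4 → sp3.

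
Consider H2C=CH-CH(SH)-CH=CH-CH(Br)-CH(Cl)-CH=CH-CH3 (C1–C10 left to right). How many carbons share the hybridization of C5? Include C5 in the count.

C5 is sp2 (one π bond).
C1: sp2 ✓
C2: sp2 ✓
C3: sp3
C4: sp2 ✓
C5: sp2 ✓
C6: sp3
C7: sp3
C8: sp2 ✓
C9: sp2 ✓
C10: sp3
6 carbons are sp2.

6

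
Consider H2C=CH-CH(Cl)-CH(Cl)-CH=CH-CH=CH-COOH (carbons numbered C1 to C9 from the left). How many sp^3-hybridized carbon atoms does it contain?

C1: sp2
C2: sp2
C3: sp3 ✓
C4: sp3 ✓
C5: sp2
C6: sp2
C7: sp2
C8: sp2
C9: sp2
C3, C4 → 2 sp3 carbons.

2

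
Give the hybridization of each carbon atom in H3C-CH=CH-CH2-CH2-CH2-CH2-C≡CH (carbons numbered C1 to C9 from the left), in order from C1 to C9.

C1 sp3, C2 sp2, C3 sp2, C4 sp3, C5 sp3, C6 sp3, C7 sp3, C8 sp, C9 sp

C1 (4 σ bonds) has steric number 4: sp3.
C2 (3 σ bonds, plus one π bond) has steric number 3: sp2.
C3 carries 3 σ bonds, plus one π bond, giving a steric number of 3, so it is sp2.
C4 has 4 σ bonds: steric number 4 → sp3.
C5 is sp3: 4 σ bonds, 4 electron-density regions.
C6 (4 σ bonds) has steric number 4: sp3.
C7 (4 σ bonds) has steric number 4: sp3.
C8 (2 σ bonds, plus two π bonds) has steric number 2: sp.
C9 is sp: 2 σ bonds, plus two π bonds, 2 electron-density regions.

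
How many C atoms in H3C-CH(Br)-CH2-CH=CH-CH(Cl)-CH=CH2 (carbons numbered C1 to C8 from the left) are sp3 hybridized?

C1: sp3 ✓
C2: sp3 ✓
C3: sp3 ✓
C4: sp2
C5: sp2
C6: sp3 ✓
C7: sp2
C8: sp2
C1, C2, C3, C6 → 4 sp3 carbons.

4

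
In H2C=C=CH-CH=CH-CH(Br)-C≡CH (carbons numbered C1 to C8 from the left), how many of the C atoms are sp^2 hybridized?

4

C1: sp2 ✓
C2: sp
C3: sp2 ✓
C4: sp2 ✓
C5: sp2 ✓
C6: sp3
C7: sp
C8: sp
C1, C3, C4, C5 → 4 sp2 carbons.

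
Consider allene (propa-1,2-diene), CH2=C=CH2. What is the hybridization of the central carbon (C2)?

Two σ bonds and two π bonds (one to each neighbour) → sp.

sp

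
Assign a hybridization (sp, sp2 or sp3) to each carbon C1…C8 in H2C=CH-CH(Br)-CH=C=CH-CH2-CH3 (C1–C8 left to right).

C1 sp2, C2 sp2, C3 sp3, C4 sp2, C5 sp, C6 sp2, C7 sp3, C8 sp3

C1 is sp2: 3 σ bonds, plus one π bond, 3 electron-density regions.
C2 — 3 σ bonds, plus one π bond. Steric number 3, so sp2.
C3: 4 σ bonds — 4 electron domains, sp3.
C4 is sp2: 3 σ bonds, plus one π bond, 3 electron-density regions.
C5: 2 σ bonds, plus two π bonds — 2 electron domains, sp.
C6 carries 3 σ bonds, plus one π bond, giving a steric number of 3, so it is sp2.
C7 has 4 σ bonds: steric number 4 → sp3.
C8: 4 σ bonds — 4 electron domains, sp3.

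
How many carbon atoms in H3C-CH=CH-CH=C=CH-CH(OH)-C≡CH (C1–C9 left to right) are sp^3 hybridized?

C1: sp3 ✓
C2: sp2
C3: sp2
C4: sp2
C5: sp
C6: sp2
C7: sp3 ✓
C8: sp
C9: sp
C1, C7 → 2 sp3 carbons.

2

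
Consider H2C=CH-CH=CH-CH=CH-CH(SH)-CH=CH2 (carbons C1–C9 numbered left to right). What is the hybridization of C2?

C2: 3 σ bonds, plus one π bond; 3 regions of electron density → sp2.

sp2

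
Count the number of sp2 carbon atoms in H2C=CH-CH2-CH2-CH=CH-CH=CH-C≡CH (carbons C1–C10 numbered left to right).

C1: sp2 ✓
C2: sp2 ✓
C3: sp3
C4: sp3
C5: sp2 ✓
C6: sp2 ✓
C7: sp2 ✓
C8: sp2 ✓
C9: sp
C10: sp
C1, C2, C5, C6, C7, C8 → 6 sp2 carbons.

6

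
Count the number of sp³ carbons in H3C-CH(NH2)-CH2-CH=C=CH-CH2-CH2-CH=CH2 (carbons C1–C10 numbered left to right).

C1: sp3 ✓
C2: sp3 ✓
C3: sp3 ✓
C4: sp2
C5: sp
C6: sp2
C7: sp3 ✓
C8: sp3 ✓
C9: sp2
C10: sp2
C1, C2, C3, C7, C8 → 5 sp3 carbons.

5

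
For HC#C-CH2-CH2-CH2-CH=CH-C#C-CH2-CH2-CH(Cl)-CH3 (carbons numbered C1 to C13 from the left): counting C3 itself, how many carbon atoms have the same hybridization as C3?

C3 is sp3 (only σ bonds).
C1: sp
C2: sp
C3: sp3 ✓
C4: sp3 ✓
C5: sp3 ✓
C6: sp2
C7: sp2
C8: sp
C9: sp
C10: sp3 ✓
C11: sp3 ✓
C12: sp3 ✓
C13: sp3 ✓
7 carbons are sp3.

7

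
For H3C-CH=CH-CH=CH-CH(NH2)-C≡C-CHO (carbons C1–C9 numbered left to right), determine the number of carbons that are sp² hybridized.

5

C1: sp3
C2: sp2 ✓
C3: sp2 ✓
C4: sp2 ✓
C5: sp2 ✓
C6: sp3
C7: sp
C8: sp
C9: sp2 ✓
C2, C3, C4, C5, C9 → 5 sp2 carbons.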